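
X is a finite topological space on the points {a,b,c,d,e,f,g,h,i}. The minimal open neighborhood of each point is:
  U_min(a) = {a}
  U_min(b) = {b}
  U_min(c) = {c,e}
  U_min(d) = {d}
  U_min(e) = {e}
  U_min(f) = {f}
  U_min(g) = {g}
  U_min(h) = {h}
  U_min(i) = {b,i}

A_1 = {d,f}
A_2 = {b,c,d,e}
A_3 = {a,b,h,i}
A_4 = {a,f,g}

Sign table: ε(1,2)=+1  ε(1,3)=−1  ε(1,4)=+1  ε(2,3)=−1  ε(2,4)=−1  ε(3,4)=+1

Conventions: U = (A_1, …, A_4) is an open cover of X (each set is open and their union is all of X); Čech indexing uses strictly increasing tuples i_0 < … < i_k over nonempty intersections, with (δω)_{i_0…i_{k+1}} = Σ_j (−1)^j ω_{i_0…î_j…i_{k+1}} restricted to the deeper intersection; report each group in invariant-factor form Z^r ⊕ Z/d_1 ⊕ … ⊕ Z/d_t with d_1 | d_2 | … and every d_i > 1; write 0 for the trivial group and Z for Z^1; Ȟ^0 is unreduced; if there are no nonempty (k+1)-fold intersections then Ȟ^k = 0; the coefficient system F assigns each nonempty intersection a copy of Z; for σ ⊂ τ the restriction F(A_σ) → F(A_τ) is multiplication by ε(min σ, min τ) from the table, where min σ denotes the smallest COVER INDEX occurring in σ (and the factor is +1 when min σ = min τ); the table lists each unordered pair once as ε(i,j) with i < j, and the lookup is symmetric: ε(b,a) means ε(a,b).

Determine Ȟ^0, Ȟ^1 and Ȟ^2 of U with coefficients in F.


Ȟ^0 ≅ 0; Ȟ^1 ≅ Z/2; Ȟ^2 ≅ 0

cover nerve:
  A12={d} A14={f} A23={b} A34={a}
C dims 4,4; δ0: rk 4, SNF 1^3·2
Ȟ^0: (4−4)−0=0 ⇒ 0
Ȟ^1: (4−0)−4=0 plus torsion [2] ⇒ Z/2
Ȟ^2: (0−0)−0=0 ⇒ 0


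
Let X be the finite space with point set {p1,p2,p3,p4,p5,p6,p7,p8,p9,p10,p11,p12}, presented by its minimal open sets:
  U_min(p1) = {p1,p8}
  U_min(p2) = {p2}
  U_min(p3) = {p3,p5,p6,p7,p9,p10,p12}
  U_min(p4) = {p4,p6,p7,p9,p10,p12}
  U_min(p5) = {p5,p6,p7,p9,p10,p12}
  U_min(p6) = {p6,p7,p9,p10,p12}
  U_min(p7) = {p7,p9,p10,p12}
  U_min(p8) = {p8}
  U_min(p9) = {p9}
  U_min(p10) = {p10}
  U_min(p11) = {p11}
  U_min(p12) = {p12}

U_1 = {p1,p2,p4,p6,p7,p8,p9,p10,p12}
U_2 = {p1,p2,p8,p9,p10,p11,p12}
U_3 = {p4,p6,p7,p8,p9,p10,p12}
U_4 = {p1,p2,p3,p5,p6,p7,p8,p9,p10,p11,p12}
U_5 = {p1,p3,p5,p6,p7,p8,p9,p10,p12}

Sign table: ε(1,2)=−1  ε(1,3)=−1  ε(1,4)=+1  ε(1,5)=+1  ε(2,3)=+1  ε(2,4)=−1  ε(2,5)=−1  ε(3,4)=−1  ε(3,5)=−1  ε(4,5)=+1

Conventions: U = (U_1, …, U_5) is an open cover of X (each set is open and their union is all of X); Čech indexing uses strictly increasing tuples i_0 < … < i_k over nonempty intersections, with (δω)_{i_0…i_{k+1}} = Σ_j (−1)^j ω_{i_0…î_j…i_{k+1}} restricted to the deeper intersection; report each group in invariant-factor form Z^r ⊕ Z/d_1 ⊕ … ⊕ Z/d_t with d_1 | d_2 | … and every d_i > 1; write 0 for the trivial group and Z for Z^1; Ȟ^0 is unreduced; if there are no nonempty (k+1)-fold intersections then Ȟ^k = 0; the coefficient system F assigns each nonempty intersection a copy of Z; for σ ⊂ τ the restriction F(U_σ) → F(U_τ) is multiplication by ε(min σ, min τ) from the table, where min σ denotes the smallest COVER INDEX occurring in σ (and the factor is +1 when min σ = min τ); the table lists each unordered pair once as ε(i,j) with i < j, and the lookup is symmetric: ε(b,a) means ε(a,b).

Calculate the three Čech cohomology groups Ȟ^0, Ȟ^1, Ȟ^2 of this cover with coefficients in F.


Ȟ^0 ≅ Z, Ȟ^1 ≅ 0, Ȟ^2 ≅ 0

nonempty intersections:
  U12={p1,p2,p8,p9,p10,p12} U13={p4,p6,p7,p8,p9,p10,p12} U14={p1,p2,p6,p7,p8,p9,p10,p12} U15={p1,p6,p7,p8,p9,p10,p12} U23={p8,p9,p10,p12} U24={p1,p2,p8,p9,p10,p11,p12} U25={p1,p8,p9,p10,p12} U34={p6,p7,p8,p9,p10,p12} U35={p6,p7,p8,p9,p10,p12} U45={p1,p3,p5,p6,p7,p8,p9,p10,p12}
  U123={p8,p9,p10,p12} U124={p1,p2,p8,p9,p10,p12} U125={p1,p8,p9,p10,p12} U134={p6,p7,p8,p9,p10,p12} U135={p6,p7,p8,p9,p10,p12} U145={p1,p6,p7,p8,p9,p10,p12} U234={p8,p9,p10,p12} U235={p8,p9,p10,p12} U245={p1,p8,p9,p10,p12} U345={p6,p7,p8,p9,p10,p12}
  U1234={p8,p9,p10,p12} U1235={p8,p9,p10,p12} U1245={p1,p8,p9,p10,p12} U1345={p6,p7,p8,p9,p10,p12} U2345={p8,p9,p10,p12}
  U12345={p8,p9,p10,p12}
C dims 5,10,10,5; δ0: rk 4, SNF 1^4; δ1: rk 6, SNF 1^6; δ2: rk 4, SNF 1^4
Ȟ^0: (5−4)−0=1 ⇒ Z
Ȟ^1: (10−6)−4=0 ⇒ 0
Ȟ^2: (10−4)−6=0 ⇒ 0


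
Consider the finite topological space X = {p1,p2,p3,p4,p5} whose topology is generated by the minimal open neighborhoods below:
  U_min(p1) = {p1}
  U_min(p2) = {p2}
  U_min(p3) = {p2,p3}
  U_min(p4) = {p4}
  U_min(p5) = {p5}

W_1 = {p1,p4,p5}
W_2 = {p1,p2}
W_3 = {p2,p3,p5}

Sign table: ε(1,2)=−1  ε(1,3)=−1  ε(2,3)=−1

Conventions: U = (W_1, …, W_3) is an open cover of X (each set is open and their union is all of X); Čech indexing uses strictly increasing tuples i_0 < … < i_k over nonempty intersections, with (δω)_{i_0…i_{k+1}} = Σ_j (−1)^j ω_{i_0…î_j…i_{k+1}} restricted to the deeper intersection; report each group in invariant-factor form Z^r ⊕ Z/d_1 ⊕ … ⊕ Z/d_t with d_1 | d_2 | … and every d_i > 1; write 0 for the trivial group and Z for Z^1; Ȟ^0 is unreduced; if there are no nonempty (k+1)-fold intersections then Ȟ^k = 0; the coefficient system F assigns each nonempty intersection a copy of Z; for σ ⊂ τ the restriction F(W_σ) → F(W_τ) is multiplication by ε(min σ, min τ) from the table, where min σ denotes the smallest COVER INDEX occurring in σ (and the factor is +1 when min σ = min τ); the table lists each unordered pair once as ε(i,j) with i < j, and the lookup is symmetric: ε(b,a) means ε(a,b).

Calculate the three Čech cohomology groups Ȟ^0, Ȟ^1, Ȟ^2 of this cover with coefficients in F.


Ȟ^0 = 0, Ȟ^1 = Z/2 and Ȟ^2 = 0

nonempty overlaps:
  W12={p1} W13={p5} W23={p2}
C dims 3,3; δ0: rk 3, SNF 1^2·2
degree 0: 3−3−0 = 0 → Ȟ^0 ≅ 0
degree 1: 3−0−3 = 0 plus torsion [2] → Ȟ^1 ≅ Z/2
degree 2: 0−0−0 = 0 → Ȟ^2 ≅ 0


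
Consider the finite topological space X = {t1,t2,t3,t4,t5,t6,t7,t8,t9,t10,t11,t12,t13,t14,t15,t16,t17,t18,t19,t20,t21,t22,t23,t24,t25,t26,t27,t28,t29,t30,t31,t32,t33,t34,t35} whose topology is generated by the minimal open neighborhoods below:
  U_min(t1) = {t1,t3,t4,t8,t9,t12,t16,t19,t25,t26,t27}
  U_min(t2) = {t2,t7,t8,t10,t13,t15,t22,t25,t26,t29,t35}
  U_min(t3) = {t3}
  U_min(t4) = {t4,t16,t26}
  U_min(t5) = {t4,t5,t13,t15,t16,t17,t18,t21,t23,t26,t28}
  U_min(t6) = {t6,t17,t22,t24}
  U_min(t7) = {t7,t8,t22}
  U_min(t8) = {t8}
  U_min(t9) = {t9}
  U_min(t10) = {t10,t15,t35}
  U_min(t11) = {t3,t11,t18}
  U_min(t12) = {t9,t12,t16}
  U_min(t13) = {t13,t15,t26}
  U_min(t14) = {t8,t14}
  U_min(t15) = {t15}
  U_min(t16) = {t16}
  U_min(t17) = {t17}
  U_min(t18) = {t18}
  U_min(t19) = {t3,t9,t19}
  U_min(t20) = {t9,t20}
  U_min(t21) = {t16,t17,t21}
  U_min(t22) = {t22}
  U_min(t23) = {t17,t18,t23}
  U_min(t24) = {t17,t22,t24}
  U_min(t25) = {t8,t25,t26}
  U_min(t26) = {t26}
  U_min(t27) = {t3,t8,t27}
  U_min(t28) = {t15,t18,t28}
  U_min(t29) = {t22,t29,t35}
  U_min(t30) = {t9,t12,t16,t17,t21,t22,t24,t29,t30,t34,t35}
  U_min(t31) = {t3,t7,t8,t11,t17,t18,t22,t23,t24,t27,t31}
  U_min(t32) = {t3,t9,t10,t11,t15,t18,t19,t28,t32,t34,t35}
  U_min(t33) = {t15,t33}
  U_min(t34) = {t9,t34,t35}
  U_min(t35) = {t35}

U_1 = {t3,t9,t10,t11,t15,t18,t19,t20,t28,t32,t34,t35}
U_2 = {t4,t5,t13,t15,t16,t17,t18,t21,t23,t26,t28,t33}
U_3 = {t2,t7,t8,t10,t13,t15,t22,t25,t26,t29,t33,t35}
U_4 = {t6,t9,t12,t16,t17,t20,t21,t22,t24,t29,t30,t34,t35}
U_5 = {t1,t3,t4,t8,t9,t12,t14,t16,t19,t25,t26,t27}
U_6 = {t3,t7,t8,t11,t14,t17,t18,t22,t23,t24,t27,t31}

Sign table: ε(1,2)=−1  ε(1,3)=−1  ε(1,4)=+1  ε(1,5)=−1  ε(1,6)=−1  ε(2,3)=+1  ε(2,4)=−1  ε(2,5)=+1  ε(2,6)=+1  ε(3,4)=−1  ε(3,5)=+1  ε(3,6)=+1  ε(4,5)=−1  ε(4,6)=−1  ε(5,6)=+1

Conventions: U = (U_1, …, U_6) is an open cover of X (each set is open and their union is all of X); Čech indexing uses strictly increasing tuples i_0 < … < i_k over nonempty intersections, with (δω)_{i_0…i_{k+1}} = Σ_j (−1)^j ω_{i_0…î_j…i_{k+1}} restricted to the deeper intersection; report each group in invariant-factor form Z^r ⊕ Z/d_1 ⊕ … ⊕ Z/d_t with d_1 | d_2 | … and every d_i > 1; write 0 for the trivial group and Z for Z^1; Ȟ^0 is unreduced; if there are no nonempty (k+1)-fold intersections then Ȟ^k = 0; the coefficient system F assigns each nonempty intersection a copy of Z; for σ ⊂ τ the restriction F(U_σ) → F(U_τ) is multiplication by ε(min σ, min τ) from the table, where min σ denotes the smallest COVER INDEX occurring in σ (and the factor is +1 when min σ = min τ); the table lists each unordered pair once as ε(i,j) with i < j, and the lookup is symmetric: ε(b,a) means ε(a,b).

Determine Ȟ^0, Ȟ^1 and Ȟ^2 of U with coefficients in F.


nerve of the cover:
  U12={t15,t18,t28} U13={t10,t15,t35} U14={t9,t20,t34,t35} U15={t3,t9,t19} U16={t3,t11,t18} U23={t13,t15,t26,t33} U24={t16,t17,t21} U25={t4,t16,t26} U26={t17,t18,t23} U34={t22,t29,t35} U35={t8,t25,t26} U36={t7,t8,t22} U45={t9,t12,t16} U46={t17,t22,t24} U56={t3,t8,t14,t27}
  U123={t15} U126={t18} U134={t35} U145={t9} U156={t3} U235={t26} U245={t16} U246={t17} U346={t22} U356={t8}
C dims 6,15,10; δ0: rk 5, SNF 1^5; δ1: rk 10, SNF 1^9·2
Ȟ^0 = (6 − 5) − 0 = 1, so Ȟ^0 ≅ Z
Ȟ^1 = (15 − 10) − 5 = 0, so Ȟ^1 ≅ 0
Ȟ^2 = (10 − 0) − 10 = 0 plus torsion [2], so Ȟ^2 ≅ Z/2

Ȟ^0 ≅ Z,  Ȟ^1 ≅ 0,  Ȟ^2 ≅ Z/2


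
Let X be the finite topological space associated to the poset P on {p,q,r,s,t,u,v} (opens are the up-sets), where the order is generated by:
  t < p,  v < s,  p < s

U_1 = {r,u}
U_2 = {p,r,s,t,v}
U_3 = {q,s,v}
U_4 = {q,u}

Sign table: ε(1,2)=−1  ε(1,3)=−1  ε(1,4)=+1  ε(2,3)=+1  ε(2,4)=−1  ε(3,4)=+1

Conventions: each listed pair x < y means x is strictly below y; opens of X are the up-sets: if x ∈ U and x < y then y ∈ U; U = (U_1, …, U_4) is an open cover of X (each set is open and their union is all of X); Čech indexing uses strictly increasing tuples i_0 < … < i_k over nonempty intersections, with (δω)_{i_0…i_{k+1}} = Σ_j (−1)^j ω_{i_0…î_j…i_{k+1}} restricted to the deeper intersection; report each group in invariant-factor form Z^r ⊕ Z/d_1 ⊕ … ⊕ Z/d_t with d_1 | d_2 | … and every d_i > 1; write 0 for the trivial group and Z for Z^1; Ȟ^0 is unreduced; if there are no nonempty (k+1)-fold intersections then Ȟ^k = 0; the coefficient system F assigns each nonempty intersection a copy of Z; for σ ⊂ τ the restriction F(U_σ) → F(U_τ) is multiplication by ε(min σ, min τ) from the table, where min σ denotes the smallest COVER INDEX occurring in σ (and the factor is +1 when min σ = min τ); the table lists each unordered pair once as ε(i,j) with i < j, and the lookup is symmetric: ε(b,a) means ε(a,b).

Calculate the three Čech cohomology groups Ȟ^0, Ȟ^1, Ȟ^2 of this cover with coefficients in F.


Ȟ^0 ≅ 0, Ȟ^1 ≅ Z/2 and Ȟ^2 ≅ 0

nerve of the cover:
  U12={r} U14={u} U23={s,v} U34={q}
C dims 4,4; δ0: rk 4, SNF 1^3·2
Ȟ^0 = (4 − 4) − 0 = 0, so Ȟ^0 ≅ 0
Ȟ^1 = (4 − 0) − 4 = 0 plus torsion [2], so Ȟ^1 ≅ Z/2
Ȟ^2 = (0 − 0) − 0 = 0, so Ȟ^2 ≅ 0


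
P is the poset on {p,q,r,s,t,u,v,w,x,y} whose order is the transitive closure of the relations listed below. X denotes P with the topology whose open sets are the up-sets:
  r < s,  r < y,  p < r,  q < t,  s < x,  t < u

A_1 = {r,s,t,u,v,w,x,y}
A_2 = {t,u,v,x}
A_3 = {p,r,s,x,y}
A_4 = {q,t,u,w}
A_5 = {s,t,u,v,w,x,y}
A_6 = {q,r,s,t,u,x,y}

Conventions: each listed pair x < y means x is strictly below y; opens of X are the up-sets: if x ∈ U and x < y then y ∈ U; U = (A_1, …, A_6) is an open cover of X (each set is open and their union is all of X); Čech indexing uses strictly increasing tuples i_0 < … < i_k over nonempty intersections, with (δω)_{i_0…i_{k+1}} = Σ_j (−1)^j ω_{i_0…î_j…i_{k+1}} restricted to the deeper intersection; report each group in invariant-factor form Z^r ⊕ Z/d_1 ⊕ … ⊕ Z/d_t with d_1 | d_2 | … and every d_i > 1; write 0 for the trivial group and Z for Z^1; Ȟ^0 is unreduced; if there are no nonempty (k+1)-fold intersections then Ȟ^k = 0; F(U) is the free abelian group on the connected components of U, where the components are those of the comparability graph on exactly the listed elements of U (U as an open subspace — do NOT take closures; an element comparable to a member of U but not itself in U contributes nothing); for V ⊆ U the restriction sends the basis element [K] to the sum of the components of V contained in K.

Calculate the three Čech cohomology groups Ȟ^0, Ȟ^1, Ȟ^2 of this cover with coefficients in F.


Ȟ^0 ≅ Z^4, Ȟ^1 ≅ 0, Ȟ^2 ≅ 0

cover nerve:
  A12={t,u,v,x} A13={r,s,x,y} A14={t,u,w} A15={s,t,u,v,w,x,y} A16={r,s,t,u,x,y} A23={x} A24={t,u} A25={t,u,v,x} A26={t,u,x} A35={s,x,y} A36={r,s,x,y} A45={t,u,w} A46={q,t,u} A56={s,t,u,x,y}
  A123={x} A124={t,u} A125={t,u,v,x} A126={t,u,x} A135={s,x,y} A136={r,s,x,y} A145={t,u,w} A146={t,u} A156={s,t,u,x,y} A235={x} A236={x} A245={t,u} A246={t,u} A256={t,u,x} A356={s,x,y} A456={t,u}
  A1235={x} A1236={x} A1245={t,u} A1246={t,u} A1256={t,u,x} A1356={s,x,y} A1456={t,u} A2356={x} A2456={t,u}
  A12356={x} A12456={t,u}
components per intersection:
  A1: {r,s,x,y} {t,u} {v} {w}
  A2: {t,u} {v} {x}
  A3: {p,r,s,x,y}
  A4: {q,t,u} {w}
  A5: {s,x} {t,u} {v} {w} {y}
  A6: {q,t,u} {r,s,x,y}
  A12: {t,u} {v} {x}
  A13: {r,s,x,y}
  A14: {t,u} {w}
  A15: {s,x} {t,u} {v} {w} {y}
  A16: {r,s,x,y} {t,u}
  A23: {x}
  A24: {t,u}
  A25: {t,u} {v} {x}
  A26: {t,u} {x}
  A35: {s,x} {y}
  A36: {r,s,x,y}
  A45: {t,u} {w}
  A46: {q,t,u}
  A56: {s,x} {t,u} {y}
  A123: {x}
  A124: {t,u}
  A125: {t,u} {v} {x}
  A126: {t,u} {x}
  A135: {s,x} {y}
  A136: {r,s,x,y}
  A145: {t,u} {w}
  A146: {t,u}
  A156: {s,x} {t,u} {y}
  A235: {x}
  A236: {x}
  A245: {t,u}
  A246: {t,u}
  A256: {t,u} {x}
  A356: {s,x} {y}
  A456: {t,u}
  A1235: {x}
  A1236: {x}
  A1245: {t,u}
  A1246: {t,u}
  A1256: {t,u} {x}
  A1356: {s,x} {y}
  A1456: {t,u}
  A2356: {x}
  A2456: {t,u}
  A12356: {x}
  A12456: {t,u}
C dims 17,29,25,11; δ0: rk 13, SNF 1^13; δ1: rk 16, SNF 1^16; δ2: rk 9, SNF 1^9
Ȟ^0: (17−13)−0=4 ⇒ Z^4
Ȟ^1: (29−16)−13=0 ⇒ 0
Ȟ^2: (25−9)−16=0 ⇒ 0


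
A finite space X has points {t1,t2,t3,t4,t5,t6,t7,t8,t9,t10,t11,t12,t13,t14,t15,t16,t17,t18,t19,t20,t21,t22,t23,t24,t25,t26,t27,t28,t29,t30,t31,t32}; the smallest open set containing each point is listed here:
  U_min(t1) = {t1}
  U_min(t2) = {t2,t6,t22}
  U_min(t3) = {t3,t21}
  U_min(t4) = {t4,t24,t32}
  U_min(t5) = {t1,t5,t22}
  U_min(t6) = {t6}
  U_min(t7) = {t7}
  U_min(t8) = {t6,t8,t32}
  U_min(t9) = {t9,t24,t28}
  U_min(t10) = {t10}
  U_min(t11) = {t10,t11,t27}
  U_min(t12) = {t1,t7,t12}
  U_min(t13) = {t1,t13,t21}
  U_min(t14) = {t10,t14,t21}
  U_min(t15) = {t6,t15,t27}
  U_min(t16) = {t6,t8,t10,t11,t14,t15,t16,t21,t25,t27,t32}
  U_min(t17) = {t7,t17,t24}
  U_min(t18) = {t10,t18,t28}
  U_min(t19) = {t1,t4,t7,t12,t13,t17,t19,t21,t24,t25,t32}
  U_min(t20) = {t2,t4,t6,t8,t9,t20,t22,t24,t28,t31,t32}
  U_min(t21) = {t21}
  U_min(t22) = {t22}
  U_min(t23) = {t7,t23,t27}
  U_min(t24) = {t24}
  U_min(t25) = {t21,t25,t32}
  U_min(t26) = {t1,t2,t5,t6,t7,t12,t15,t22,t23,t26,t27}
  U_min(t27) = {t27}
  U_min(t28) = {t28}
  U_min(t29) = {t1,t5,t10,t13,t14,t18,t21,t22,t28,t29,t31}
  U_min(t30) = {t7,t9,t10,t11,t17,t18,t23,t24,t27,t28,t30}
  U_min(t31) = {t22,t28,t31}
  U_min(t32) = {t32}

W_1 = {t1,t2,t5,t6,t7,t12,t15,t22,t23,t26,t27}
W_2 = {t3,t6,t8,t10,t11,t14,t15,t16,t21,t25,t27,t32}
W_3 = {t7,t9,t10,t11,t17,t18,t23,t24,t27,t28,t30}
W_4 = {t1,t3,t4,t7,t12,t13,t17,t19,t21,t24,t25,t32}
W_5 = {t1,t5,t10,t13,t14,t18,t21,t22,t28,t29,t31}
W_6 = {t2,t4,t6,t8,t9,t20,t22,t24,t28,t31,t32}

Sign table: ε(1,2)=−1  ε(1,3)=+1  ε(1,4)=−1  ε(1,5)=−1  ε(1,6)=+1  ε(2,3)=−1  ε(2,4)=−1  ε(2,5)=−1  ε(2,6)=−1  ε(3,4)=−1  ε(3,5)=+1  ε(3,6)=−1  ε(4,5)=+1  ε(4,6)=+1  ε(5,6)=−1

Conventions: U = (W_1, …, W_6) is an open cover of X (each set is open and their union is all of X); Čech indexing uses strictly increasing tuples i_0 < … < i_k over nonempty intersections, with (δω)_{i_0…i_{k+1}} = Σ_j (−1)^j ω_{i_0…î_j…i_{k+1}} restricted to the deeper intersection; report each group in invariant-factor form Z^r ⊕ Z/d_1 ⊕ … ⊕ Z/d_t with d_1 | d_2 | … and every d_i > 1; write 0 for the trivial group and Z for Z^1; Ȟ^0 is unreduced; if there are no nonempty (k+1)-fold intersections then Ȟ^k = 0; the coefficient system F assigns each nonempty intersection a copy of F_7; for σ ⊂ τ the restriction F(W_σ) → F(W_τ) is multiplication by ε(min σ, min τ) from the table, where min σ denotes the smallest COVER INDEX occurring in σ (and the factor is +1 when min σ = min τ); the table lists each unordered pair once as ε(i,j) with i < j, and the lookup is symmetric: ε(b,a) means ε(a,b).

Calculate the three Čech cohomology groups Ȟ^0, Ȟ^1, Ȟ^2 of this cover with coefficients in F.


Ȟ^0(U;F) ≅ 0,  Ȟ^1(U;F) ≅ 0,  Ȟ^2(U;F) ≅ Z/7

intersection data:
  W12={t6,t15,t27} W13={t7,t23,t27} W14={t1,t7,t12} W15={t1,t5,t22} W16={t2,t6,t22} W23={t10,t11,t27} W24={t3,t21,t25,t32} W25={t10,t14,t21} W26={t6,t8,t32} W34={t7,t17,t24} W35={t10,t18,t28} W36={t9,t24,t28} W45={t1,t13,t21} W46={t4,t24,t32} W56={t22,t28,t31}
  W123={t27} W126={t6} W134={t7} W145={t1} W156={t22} W235={t10} W245={t21} W246={t32} W346={t24} W356={t28}
C dims 6,15,10; δ0: rk_F7 6; δ1: rk_F7 9
Ȟ^0 = (6 − 6) − 0 = 0, so Ȟ^0 ≅ 0
Ȟ^1 = (15 − 9) − 6 = 0, so Ȟ^1 ≅ 0
Ȟ^2 = (10 − 0) − 9 = 1, so Ȟ^2 ≅ Z/7


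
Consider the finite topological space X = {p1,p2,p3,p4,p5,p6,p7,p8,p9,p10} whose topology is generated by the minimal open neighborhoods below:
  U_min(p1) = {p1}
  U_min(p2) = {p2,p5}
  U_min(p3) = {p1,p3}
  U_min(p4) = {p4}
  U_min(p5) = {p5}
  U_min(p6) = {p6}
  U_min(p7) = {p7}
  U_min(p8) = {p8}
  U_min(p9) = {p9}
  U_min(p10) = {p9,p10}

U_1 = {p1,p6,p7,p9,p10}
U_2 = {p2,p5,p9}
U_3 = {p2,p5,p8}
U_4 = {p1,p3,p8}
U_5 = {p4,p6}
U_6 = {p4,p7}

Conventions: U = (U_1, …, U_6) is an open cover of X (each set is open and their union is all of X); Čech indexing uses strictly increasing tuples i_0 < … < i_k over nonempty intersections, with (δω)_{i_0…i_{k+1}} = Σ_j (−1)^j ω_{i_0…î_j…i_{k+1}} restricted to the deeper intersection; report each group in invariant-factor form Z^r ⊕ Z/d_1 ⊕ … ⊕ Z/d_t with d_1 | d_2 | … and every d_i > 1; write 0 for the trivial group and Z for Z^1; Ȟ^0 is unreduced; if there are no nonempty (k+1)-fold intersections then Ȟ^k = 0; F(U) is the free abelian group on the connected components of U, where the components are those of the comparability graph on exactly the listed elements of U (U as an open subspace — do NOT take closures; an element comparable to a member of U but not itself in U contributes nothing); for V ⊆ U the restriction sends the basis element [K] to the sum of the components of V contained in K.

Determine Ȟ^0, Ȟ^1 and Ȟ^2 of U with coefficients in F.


nonempty intersections:
  U12={p9} U14={p1} U15={p6} U16={p7} U23={p2,p5} U34={p8} U56={p4}
components per intersection:
  U1: {p1} {p6} {p7} {p9,p10}
  U2: {p2,p5} {p9}
  U3: {p2,p5} {p8}
  U4: {p1,p3} {p8}
  U5: {p4} {p6}
  U6: {p4} {p7}
  U12: {p9}
  U14: {p1}
  U15: {p6}
  U16: {p7}
  U23: {p2,p5}
  U34: {p8}
  U56: {p4}
C dims 14,7; δ0: rk 7, SNF 1^7
Ȟ^0: (14−7)−0=7 ⇒ Z^7
Ȟ^1: (7−0)−7=0 ⇒ 0
Ȟ^2: (0−0)−0=0 ⇒ 0

Ȟ^0(U;F) ≅ Z^7,  Ȟ^1(U;F) ≅ 0,  Ȟ^2(U;F) ≅ 0


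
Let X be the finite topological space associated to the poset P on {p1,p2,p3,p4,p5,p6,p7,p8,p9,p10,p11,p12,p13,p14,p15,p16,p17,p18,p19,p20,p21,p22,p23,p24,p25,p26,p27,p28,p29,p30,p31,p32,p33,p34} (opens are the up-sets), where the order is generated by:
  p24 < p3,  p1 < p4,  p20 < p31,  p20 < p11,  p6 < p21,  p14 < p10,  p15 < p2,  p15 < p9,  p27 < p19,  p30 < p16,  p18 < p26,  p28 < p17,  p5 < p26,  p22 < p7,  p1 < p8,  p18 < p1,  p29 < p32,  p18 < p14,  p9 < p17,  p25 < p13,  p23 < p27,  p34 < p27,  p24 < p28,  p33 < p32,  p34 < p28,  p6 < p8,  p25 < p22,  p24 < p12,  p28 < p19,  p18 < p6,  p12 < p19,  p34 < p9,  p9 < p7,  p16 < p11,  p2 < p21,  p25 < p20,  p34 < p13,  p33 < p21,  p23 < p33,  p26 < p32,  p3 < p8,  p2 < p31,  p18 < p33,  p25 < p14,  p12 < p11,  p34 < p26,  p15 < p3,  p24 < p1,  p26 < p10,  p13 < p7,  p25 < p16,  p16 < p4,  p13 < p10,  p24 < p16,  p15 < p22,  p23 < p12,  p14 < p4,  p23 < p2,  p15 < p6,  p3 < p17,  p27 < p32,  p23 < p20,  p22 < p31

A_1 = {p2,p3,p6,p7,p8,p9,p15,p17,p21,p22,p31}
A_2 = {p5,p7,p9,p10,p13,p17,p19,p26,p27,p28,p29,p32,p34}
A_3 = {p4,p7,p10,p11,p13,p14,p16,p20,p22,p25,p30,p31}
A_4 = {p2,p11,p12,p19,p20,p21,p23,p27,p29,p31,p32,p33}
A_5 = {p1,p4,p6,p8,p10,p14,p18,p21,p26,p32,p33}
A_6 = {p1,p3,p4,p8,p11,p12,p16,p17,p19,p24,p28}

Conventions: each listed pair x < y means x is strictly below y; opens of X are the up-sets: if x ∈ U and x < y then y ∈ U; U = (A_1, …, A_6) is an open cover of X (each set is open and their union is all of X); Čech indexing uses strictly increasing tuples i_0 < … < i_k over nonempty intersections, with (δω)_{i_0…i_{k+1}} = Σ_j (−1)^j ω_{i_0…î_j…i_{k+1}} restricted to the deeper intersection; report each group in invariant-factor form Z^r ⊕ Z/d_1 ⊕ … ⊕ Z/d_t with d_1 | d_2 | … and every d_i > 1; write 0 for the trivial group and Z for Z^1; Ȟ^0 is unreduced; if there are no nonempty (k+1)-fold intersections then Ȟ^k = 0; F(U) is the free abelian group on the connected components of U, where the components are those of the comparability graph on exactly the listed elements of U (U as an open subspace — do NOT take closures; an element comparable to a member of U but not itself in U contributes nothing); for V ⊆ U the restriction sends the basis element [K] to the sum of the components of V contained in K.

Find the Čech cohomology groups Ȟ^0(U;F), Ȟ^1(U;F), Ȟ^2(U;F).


nerve of the cover:
  A12={p7,p9,p17} A13={p7,p22,p31} A14={p2,p21,p31} A15={p6,p8,p21} A16={p3,p8,p17} A23={p7,p10,p13} A24={p19,p27,p29,p32} A25={p10,p26,p32} A26={p17,p19,p28} A34={p11,p20,p31} A35={p4,p10,p14} A36={p4,p11,p16} A45={p21,p32,p33} A46={p11,p12,p19} A56={p1,p4,p8}
  A123={p7} A126={p17} A134={p31} A145={p21} A156={p8} A235={p10} A245={p32} A246={p19} A346={p11} A356={p4}
components per intersection:
  A1: {p2,p3,p6,p7,p8,p9,p15,p17,p21,p22,p31}
  A2: {p5,p7,p9,p10,p13,p17,p19,p26,p27,p28,p29,p32,p34}
  A3: {p4,p7,p10,p11,p13,p14,p16,p20,p22,p25,p30,p31}
  A4: {p2,p11,p12,p19,p20,p21,p23,p27,p29,p31,p32,p33}
  A5: {p1,p4,p6,p8,p10,p14,p18,p21,p26,p32,p33}
  A6: {p1,p3,p4,p8,p11,p12,p16,p17,p19,p24,p28}
  A12: {p7,p9,p17}
  A13: {p7,p22,p31}
  A14: {p2,p21,p31}
  A15: {p6,p8,p21}
  A16: {p3,p8,p17}
  A23: {p7,p10,p13}
  A24: {p19,p27,p29,p32}
  A25: {p10,p26,p32}
  A26: {p17,p19,p28}
  A34: {p11,p20,p31}
  A35: {p4,p10,p14}
  A36: {p4,p11,p16}
  A45: {p21,p32,p33}
  A46: {p11,p12,p19}
  A56: {p1,p4,p8}
  A123: {p7}
  A126: {p17}
  A134: {p31}
  A145: {p21}
  A156: {p8}
  A235: {p10}
  A245: {p32}
  A246: {p19}
  A346: {p11}
  A356: {p4}
C dims 6,15,10; δ0: rk 5, SNF 1^5; δ1: rk 10, SNF 1^9·2
Ȟ^0 = (6 − 5) − 0 = 1, so Ȟ^0 ≅ Z
Ȟ^1 = (15 − 10) − 5 = 0, so Ȟ^1 ≅ 0
Ȟ^2 = (10 − 0) − 10 = 0 plus torsion [2], so Ȟ^2 ≅ Z/2

Ȟ^0 ≅ Z, Ȟ^1 ≅ 0, Ȟ^2 ≅ Z/2


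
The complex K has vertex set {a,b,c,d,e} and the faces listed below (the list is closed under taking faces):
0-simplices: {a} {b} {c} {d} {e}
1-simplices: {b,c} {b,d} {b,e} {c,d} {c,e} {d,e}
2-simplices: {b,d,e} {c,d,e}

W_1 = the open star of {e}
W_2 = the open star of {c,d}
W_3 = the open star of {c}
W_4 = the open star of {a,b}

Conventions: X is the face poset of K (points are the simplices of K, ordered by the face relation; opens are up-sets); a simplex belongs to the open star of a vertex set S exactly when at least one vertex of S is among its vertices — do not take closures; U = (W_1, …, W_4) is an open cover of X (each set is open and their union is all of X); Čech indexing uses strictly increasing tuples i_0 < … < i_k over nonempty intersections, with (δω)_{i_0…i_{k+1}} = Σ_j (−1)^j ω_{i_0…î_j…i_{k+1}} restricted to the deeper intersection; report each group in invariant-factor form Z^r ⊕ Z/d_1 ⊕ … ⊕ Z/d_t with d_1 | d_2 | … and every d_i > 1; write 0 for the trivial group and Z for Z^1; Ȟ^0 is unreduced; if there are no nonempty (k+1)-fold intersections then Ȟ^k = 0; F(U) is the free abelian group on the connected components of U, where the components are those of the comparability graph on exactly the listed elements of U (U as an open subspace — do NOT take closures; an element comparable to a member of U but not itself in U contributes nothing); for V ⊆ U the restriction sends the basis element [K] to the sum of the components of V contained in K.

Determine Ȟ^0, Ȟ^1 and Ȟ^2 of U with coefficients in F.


cover nerve:
  W1={{e},{b,e},{c,e},{d,e},{b,d,e},{c,d,e}} W2={{c},{d},{b,c},{b,d},{c,d},{c,e},{d,e},{b,d,e},{c,d,e}} W3={{c},{b,c},{c,d},{c,e},{c,d,e}} W4={{a},{b},{b,c},{b,d},{b,e},{b,d,e}}
  W12={{c,e},{d,e},{b,d,e},{c,d,e}} W13={{c,e},{c,d,e}} W14={{b,e},{b,d,e}} W23={{c},{b,c},{c,d},{c,e},{c,d,e}} W24={{b,c},{b,d},{b,d,e}} W34={{b,c}}
  W123={{c,e},{c,d,e}} W124={{b,d,e}} W234={{b,c}}
components per intersection:
  W1: {{e},{b,e},{c,e},{d,e},{b,d,e},{c,d,e}}
  W2: {{c},{d},{b,c},{b,d},{c,d},{c,e},{d,e},{b,d,e},{c,d,e}}
  W3: {{c},{b,c},{c,d},{c,e},{c,d,e}}
  W4: {{a}} {{b},{b,c},{b,d},{b,e},{b,d,e}}
  W12: {{c,e},{d,e},{b,d,e},{c,d,e}}
  W13: {{c,e},{c,d,e}}
  W14: {{b,e},{b,d,e}}
  W23: {{c},{b,c},{c,d},{c,e},{c,d,e}}
  W24: {{b,c}} {{b,d},{b,d,e}}
  W34: {{b,c}}
  W123: {{c,e},{c,d,e}}
  W124: {{b,d,e}}
  W234: {{b,c}}
C dims 5,7,3; δ0: rk 3, SNF 1^3; δ1: rk 3, SNF 1^3
Ȟ^0: (5−3)−0=2 ⇒ Z^2
Ȟ^1: (7−3)−3=1 ⇒ Z
Ȟ^2: (3−0)−3=0 ⇒ 0

Ȟ^0 ≅ Z^2, Ȟ^1 ≅ Z, Ȟ^2 ≅ 0


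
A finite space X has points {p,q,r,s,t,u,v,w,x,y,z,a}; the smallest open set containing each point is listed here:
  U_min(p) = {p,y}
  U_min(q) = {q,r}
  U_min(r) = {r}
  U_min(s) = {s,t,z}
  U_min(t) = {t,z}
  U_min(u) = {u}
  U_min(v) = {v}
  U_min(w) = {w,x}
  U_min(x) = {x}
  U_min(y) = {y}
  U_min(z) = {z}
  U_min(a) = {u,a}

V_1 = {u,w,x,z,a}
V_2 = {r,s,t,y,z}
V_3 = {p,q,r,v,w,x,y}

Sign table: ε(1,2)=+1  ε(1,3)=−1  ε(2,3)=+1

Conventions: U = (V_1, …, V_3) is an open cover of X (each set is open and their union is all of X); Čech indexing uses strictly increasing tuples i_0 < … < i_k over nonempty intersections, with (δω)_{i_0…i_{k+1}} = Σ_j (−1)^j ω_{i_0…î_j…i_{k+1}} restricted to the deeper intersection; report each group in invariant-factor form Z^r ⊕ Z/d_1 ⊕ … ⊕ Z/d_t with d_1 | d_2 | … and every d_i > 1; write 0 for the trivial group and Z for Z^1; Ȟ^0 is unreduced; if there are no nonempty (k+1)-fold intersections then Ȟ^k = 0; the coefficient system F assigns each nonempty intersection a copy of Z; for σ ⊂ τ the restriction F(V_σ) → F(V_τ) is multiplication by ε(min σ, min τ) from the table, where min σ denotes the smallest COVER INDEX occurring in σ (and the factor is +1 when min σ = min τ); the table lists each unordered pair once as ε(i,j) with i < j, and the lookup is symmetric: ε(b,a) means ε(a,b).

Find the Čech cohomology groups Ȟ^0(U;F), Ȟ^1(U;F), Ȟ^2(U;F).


Ȟ^0 = 0,  Ȟ^1 = Z/2,  Ȟ^2 = 0

cover nerve:
  V12={z} V13={w,x} V23={r,y}
C dims 3,3; δ0: rk 3, SNF 1^2·2
Ȟ^0: (3−3)−0=0 ⇒ 0
Ȟ^1: (3−0)−3=0 plus torsion [2] ⇒ Z/2
Ȟ^2: (0−0)−0=0 ⇒ 0


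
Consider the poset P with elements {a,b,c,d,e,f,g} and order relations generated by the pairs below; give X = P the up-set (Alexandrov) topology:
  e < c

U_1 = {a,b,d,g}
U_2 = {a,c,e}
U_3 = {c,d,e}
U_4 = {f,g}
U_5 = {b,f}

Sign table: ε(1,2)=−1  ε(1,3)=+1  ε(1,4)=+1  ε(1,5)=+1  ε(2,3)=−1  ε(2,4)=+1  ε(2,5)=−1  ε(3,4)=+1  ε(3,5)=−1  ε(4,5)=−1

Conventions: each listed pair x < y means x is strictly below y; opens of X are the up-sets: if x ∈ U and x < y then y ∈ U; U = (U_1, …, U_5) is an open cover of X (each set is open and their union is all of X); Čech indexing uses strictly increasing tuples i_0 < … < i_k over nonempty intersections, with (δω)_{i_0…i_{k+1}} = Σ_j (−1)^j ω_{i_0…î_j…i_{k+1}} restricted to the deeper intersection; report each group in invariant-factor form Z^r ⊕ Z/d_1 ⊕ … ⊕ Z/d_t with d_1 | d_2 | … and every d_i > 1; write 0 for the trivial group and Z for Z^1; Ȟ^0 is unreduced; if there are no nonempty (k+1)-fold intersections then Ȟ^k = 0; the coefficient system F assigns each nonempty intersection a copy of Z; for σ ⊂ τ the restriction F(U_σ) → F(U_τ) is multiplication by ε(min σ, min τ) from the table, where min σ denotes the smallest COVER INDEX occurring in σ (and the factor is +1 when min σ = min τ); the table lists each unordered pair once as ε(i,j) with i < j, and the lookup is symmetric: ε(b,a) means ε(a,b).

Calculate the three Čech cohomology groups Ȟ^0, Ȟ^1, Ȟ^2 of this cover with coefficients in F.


nerve of the cover:
  U12={a} U13={d} U14={g} U15={b} U23={c,e} U45={f}
C dims 5,6; δ0: rk 5, SNF 1^4·2
Ȟ^0 = (5 − 5) − 0 = 0, so Ȟ^0 ≅ 0
Ȟ^1 = (6 − 0) − 5 = 1 plus torsion [2], so Ȟ^1 ≅ Z ⊕ Z/2
Ȟ^2 = (0 − 0) − 0 = 0, so Ȟ^2 ≅ 0

Ȟ^0 ≅ 0, Ȟ^1 ≅ Z ⊕ Z/2 and Ȟ^2 ≅ 0


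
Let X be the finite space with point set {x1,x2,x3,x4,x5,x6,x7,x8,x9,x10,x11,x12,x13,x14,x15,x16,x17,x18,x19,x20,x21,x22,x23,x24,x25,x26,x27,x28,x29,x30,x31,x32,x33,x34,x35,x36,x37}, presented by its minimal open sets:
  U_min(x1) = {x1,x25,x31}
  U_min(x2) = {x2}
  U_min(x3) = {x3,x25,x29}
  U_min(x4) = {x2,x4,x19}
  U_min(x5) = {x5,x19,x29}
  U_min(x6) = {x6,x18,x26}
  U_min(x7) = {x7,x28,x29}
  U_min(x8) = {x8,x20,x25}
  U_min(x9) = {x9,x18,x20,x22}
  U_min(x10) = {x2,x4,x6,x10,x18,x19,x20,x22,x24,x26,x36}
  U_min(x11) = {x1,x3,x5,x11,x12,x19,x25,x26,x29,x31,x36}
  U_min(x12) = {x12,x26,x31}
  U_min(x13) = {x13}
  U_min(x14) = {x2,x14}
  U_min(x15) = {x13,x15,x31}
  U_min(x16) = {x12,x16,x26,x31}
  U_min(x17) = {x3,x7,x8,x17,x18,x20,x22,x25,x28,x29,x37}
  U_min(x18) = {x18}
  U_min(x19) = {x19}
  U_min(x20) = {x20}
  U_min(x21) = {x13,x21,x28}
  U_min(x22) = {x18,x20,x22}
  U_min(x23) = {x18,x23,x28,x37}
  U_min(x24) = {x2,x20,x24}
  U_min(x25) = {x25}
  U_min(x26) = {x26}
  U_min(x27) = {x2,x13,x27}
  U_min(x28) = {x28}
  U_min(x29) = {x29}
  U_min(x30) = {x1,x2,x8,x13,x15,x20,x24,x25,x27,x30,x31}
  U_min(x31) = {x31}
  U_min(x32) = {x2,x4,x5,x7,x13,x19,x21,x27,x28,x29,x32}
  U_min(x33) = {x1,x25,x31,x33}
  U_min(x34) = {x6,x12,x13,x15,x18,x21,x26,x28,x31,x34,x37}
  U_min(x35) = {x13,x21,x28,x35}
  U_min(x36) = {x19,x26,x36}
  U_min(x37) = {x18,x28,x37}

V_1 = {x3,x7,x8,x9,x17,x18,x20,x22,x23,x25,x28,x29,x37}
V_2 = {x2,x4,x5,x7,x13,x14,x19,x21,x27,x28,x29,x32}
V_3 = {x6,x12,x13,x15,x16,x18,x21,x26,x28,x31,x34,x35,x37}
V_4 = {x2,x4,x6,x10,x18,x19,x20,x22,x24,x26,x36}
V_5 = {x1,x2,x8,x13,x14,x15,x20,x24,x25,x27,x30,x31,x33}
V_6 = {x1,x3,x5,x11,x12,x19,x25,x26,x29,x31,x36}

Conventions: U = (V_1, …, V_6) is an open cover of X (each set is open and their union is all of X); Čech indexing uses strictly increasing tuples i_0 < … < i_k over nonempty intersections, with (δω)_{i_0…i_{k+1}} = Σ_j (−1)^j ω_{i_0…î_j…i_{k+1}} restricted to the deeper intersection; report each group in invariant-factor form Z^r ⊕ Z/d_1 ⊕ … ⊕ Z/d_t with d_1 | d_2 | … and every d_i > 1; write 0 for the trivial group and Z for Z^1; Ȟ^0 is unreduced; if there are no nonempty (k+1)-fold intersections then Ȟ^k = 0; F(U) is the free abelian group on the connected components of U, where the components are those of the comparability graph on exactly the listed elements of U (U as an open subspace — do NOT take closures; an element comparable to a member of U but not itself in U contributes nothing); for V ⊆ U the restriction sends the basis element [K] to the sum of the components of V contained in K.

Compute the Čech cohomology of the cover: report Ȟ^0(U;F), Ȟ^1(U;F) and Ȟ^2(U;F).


nerve of the cover:
  V12={x7,x28,x29} V13={x18,x28,x37} V14={x18,x20,x22} V15={x8,x20,x25} V16={x3,x25,x29} V23={x13,x21,x28} V24={x2,x4,x19} V25={x2,x13,x14,x27} V26={x5,x19,x29} V34={x6,x18,x26} V35={x13,x15,x31} V36={x12,x26,x31} V45={x2,x20,x24} V46={x19,x26,x36} V56={x1,x25,x31}
  V123={x28} V126={x29} V134={x18} V145={x20} V156={x25} V235={x13} V245={x2} V246={x19} V346={x26} V356={x31}
components per intersection:
  V1: {x3,x7,x8,x9,x17,x18,x20,x22,x23,x25,x28,x29,x37}
  V2: {x2,x4,x5,x7,x13,x14,x19,x21,x27,x28,x29,x32}
  V3: {x6,x12,x13,x15,x16,x18,x21,x26,x28,x31,x34,x35,x37}
  V4: {x2,x4,x6,x10,x18,x19,x20,x22,x24,x26,x36}
  V5: {x1,x2,x8,x13,x14,x15,x20,x24,x25,x27,x30,x31,x33}
  V6: {x1,x3,x5,x11,x12,x19,x25,x26,x29,x31,x36}
  V12: {x7,x28,x29}
  V13: {x18,x28,x37}
  V14: {x18,x20,x22}
  V15: {x8,x20,x25}
  V16: {x3,x25,x29}
  V23: {x13,x21,x28}
  V24: {x2,x4,x19}
  V25: {x2,x13,x14,x27}
  V26: {x5,x19,x29}
  V34: {x6,x18,x26}
  V35: {x13,x15,x31}
  V36: {x12,x26,x31}
  V45: {x2,x20,x24}
  V46: {x19,x26,x36}
  V56: {x1,x25,x31}
  V123: {x28}
  V126: {x29}
  V134: {x18}
  V145: {x20}
  V156: {x25}
  V235: {x13}
  V245: {x2}
  V246: {x19}
  V346: {x26}
  V356: {x31}
C dims 6,15,10; δ0: rk 5, SNF 1^5; δ1: rk 10, SNF 1^9·2
Ȟ^0 = (6 − 5) − 0 = 1, so Ȟ^0 ≅ Z
Ȟ^1 = (15 − 10) − 5 = 0, so Ȟ^1 ≅ 0
Ȟ^2 = (10 − 0) − 10 = 0 plus torsion [2], so Ȟ^2 ≅ Z/2

Ȟ^0 = Z, Ȟ^1 = 0 and Ȟ^2 = Z/2


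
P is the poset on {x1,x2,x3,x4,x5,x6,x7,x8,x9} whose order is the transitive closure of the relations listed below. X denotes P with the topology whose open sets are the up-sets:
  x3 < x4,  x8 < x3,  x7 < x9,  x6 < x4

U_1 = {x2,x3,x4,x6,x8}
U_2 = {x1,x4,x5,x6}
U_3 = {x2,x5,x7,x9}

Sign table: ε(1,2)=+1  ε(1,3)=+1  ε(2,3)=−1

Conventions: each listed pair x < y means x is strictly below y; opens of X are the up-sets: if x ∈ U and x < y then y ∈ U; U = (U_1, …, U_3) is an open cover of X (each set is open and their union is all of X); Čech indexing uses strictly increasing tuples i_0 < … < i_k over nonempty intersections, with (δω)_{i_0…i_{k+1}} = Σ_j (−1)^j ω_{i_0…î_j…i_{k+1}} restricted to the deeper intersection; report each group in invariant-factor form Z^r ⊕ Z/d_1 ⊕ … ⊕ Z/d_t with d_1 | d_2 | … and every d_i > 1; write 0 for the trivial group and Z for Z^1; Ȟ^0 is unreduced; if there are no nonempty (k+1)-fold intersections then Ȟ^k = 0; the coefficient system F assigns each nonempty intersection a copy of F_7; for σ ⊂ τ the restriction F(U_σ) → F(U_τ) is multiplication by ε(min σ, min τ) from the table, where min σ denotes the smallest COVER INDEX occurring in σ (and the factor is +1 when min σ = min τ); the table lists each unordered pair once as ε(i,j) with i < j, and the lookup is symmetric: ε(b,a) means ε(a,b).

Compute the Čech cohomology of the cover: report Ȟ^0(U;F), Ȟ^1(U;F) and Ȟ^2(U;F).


Ȟ^0 ≅ 0,  Ȟ^1 ≅ 0,  Ȟ^2 ≅ 0

nonempty intersections:
  U12={x4,x6} U13={x2} U23={x5}
C dims 3,3; δ0: rk_F7 3
Ȟ^0: (3−3)−0=0 ⇒ 0
Ȟ^1: (3−0)−3=0 ⇒ 0
Ȟ^2: (0−0)−0=0 ⇒ 0


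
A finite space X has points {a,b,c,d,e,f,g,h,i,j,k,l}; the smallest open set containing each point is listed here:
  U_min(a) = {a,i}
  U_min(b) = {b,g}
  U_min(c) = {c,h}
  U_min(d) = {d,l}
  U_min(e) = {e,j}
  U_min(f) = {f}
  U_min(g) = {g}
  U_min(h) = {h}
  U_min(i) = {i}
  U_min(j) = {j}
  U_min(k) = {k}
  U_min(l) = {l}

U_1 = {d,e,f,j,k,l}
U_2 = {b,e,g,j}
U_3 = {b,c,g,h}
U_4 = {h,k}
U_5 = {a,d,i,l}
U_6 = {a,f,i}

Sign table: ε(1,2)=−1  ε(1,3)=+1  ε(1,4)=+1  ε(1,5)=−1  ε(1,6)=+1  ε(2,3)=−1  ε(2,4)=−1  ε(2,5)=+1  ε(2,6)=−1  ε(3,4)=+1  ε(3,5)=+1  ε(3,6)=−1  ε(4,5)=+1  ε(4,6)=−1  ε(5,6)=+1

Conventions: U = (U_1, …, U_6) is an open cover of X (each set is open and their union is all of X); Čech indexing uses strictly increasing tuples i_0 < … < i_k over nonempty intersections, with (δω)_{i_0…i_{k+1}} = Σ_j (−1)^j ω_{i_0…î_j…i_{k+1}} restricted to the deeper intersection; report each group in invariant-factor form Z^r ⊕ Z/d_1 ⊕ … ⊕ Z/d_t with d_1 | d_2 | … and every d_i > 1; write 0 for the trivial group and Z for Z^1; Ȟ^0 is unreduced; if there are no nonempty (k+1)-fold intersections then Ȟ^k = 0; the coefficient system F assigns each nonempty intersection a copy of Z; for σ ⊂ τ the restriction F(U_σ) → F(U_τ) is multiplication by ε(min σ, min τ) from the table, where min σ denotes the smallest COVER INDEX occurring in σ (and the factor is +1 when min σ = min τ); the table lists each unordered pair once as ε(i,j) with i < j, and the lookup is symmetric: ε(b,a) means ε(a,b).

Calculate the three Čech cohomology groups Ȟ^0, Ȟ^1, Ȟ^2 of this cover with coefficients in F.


nonempty intersections:
  U12={e,j} U14={k} U15={d,l} U16={f} U23={b,g} U34={h} U56={a,i}
C dims 6,7; δ0: rk 6, SNF 1^5·2
Ȟ^0: (6−6)−0=0 ⇒ 0
Ȟ^1: (7−0)−6=1 plus torsion [2] ⇒ Z ⊕ Z/2
Ȟ^2: (0−0)−0=0 ⇒ 0

Ȟ^0 ≅ 0, Ȟ^1 ≅ Z ⊕ Z/2 and Ȟ^2 ≅ 0


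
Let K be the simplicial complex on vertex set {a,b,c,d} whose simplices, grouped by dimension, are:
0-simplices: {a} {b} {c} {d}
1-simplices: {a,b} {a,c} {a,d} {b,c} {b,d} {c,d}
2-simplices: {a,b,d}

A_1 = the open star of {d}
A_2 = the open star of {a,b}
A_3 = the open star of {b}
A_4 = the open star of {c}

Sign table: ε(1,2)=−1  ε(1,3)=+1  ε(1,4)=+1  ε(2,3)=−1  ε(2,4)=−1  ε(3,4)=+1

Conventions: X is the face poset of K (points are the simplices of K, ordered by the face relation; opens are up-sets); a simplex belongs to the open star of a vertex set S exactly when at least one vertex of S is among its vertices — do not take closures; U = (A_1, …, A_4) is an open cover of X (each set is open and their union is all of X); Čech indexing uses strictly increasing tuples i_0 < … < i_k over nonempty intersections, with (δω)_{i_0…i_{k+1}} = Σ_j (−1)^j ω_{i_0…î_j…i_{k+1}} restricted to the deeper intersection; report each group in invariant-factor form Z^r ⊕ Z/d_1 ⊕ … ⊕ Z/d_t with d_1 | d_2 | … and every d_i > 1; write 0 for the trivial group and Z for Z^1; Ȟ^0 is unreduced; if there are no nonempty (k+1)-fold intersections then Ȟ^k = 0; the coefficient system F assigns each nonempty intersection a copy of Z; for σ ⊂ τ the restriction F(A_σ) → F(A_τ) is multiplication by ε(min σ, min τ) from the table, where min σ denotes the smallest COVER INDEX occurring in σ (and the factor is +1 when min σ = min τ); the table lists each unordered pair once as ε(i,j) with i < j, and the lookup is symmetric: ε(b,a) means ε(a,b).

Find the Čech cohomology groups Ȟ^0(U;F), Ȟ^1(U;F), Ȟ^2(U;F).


Ȟ^0 ≅ Z, Ȟ^1 ≅ Z, Ȟ^2 ≅ 0

nerve of the cover:
  A1={{d},{a,d},{b,d},{c,d},{a,b,d}} A2={{a},{b},{a,b},{a,c},{a,d},{b,c},{b,d},{a,b,d}} A3={{b},{a,b},{b,c},{b,d},{a,b,d}} A4={{c},{a,c},{b,c},{c,d}}
  A12={{a,d},{b,d},{a,b,d}} A13={{b,d},{a,b,d}} A14={{c,d}} A23={{b},{a,b},{b,c},{b,d},{a,b,d}} A24={{a,c},{b,c}} A34={{b,c}}
  A123={{b,d},{a,b,d}} A234={{b,c}}
C dims 4,6,2; δ0: rk 3, SNF 1^3; δ1: rk 2, SNF 1^2
Ȟ^0 = (4 − 3) − 0 = 1, so Ȟ^0 ≅ Z
Ȟ^1 = (6 − 2) − 3 = 1, so Ȟ^1 ≅ Z
Ȟ^2 = (2 − 0) − 2 = 0, so Ȟ^2 ≅ 0


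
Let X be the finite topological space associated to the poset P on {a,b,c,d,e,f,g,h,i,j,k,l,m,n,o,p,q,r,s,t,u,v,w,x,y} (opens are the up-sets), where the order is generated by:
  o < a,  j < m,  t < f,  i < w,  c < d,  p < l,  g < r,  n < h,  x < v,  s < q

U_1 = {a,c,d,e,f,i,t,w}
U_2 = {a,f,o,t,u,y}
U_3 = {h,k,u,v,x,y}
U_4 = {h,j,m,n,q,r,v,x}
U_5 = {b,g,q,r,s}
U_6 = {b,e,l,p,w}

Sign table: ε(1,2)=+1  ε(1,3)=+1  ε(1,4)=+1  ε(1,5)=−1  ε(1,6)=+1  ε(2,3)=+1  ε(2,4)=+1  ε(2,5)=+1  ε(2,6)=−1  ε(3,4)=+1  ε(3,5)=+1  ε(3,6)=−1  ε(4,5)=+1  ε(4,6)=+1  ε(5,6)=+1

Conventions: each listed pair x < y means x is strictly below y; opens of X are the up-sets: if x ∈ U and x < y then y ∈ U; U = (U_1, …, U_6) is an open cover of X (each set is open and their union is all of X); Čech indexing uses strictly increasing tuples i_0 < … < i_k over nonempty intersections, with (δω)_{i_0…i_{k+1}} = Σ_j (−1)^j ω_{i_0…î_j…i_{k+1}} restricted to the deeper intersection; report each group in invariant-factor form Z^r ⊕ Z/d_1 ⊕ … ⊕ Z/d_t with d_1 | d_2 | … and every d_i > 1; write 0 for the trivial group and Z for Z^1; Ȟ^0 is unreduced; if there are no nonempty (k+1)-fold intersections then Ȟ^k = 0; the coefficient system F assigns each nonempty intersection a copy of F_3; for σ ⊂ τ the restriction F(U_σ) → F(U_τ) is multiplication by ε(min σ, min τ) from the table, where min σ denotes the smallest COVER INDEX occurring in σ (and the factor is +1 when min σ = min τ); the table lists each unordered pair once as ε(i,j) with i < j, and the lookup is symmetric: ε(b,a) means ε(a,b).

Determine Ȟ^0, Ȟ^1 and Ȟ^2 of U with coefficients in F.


nerve simplices:
  U12={a,f,t} U16={e,w} U23={u,y} U34={h,v,x} U45={q,r} U56={b}
C dims 6,6; δ0: rk_F3 5
degree 0: 6−5−0 = 1 → Ȟ^0 ≅ Z/3
degree 1: 6−0−5 = 1 → Ȟ^1 ≅ Z/3
degree 2: 0−0−0 = 0 → Ȟ^2 ≅ 0

Ȟ^0 = Z/3, Ȟ^1 = Z/3, Ȟ^2 = 0
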